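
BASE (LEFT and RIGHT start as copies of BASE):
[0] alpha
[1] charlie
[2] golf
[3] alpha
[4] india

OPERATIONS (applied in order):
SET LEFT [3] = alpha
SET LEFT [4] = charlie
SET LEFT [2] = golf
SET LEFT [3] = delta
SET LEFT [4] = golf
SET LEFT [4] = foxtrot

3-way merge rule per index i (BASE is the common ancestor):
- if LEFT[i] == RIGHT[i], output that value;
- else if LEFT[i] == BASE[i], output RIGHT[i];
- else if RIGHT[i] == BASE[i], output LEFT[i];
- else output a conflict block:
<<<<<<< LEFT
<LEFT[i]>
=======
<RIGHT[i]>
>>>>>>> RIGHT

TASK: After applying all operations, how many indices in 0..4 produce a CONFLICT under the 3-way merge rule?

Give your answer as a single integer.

Final LEFT:  [alpha, charlie, golf, delta, foxtrot]
Final RIGHT: [alpha, charlie, golf, alpha, india]
i=0: L=alpha R=alpha -> agree -> alpha
i=1: L=charlie R=charlie -> agree -> charlie
i=2: L=golf R=golf -> agree -> golf
i=3: L=delta, R=alpha=BASE -> take LEFT -> delta
i=4: L=foxtrot, R=india=BASE -> take LEFT -> foxtrot
Conflict count: 0

Answer: 0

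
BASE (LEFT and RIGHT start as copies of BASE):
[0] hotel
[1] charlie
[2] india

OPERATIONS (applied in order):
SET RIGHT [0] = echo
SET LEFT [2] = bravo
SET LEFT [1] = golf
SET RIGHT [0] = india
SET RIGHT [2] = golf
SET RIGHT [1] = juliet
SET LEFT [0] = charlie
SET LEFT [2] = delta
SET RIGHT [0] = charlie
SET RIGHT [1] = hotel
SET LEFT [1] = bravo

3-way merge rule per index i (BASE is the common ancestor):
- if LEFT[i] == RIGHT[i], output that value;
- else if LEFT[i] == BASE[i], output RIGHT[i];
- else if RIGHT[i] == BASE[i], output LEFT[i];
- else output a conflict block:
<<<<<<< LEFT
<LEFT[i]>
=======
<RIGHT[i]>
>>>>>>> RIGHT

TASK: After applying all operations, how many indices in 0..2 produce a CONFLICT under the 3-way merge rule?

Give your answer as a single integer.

Answer: 2

Derivation:
Final LEFT:  [charlie, bravo, delta]
Final RIGHT: [charlie, hotel, golf]
i=0: L=charlie R=charlie -> agree -> charlie
i=1: BASE=charlie L=bravo R=hotel all differ -> CONFLICT
i=2: BASE=india L=delta R=golf all differ -> CONFLICT
Conflict count: 2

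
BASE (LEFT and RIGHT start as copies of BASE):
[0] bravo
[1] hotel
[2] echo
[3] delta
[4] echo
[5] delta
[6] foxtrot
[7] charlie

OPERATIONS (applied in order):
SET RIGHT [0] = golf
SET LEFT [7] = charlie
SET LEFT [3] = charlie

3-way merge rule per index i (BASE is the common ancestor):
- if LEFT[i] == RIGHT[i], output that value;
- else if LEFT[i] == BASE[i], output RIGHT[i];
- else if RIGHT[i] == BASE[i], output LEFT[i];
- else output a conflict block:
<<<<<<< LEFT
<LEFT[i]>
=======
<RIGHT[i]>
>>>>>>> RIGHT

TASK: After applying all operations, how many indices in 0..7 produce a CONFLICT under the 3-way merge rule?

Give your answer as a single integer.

Answer: 0

Derivation:
Final LEFT:  [bravo, hotel, echo, charlie, echo, delta, foxtrot, charlie]
Final RIGHT: [golf, hotel, echo, delta, echo, delta, foxtrot, charlie]
i=0: L=bravo=BASE, R=golf -> take RIGHT -> golf
i=1: L=hotel R=hotel -> agree -> hotel
i=2: L=echo R=echo -> agree -> echo
i=3: L=charlie, R=delta=BASE -> take LEFT -> charlie
i=4: L=echo R=echo -> agree -> echo
i=5: L=delta R=delta -> agree -> delta
i=6: L=foxtrot R=foxtrot -> agree -> foxtrot
i=7: L=charlie R=charlie -> agree -> charlie
Conflict count: 0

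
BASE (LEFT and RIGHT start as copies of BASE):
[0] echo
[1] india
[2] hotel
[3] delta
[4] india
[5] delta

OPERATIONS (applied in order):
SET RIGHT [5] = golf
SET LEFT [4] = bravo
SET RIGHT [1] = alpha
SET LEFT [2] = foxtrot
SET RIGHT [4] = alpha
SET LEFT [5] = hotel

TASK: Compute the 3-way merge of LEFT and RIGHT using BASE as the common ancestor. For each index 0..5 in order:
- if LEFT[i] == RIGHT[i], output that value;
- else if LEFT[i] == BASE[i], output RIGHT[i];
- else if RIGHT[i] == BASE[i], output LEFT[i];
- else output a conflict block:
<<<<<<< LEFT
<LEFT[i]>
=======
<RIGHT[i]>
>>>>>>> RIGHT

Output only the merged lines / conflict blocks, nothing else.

Final LEFT:  [echo, india, foxtrot, delta, bravo, hotel]
Final RIGHT: [echo, alpha, hotel, delta, alpha, golf]
i=0: L=echo R=echo -> agree -> echo
i=1: L=india=BASE, R=alpha -> take RIGHT -> alpha
i=2: L=foxtrot, R=hotel=BASE -> take LEFT -> foxtrot
i=3: L=delta R=delta -> agree -> delta
i=4: BASE=india L=bravo R=alpha all differ -> CONFLICT
i=5: BASE=delta L=hotel R=golf all differ -> CONFLICT

Answer: echo
alpha
foxtrot
delta
<<<<<<< LEFT
bravo
=======
alpha
>>>>>>> RIGHT
<<<<<<< LEFT
hotel
=======
golf
>>>>>>> RIGHT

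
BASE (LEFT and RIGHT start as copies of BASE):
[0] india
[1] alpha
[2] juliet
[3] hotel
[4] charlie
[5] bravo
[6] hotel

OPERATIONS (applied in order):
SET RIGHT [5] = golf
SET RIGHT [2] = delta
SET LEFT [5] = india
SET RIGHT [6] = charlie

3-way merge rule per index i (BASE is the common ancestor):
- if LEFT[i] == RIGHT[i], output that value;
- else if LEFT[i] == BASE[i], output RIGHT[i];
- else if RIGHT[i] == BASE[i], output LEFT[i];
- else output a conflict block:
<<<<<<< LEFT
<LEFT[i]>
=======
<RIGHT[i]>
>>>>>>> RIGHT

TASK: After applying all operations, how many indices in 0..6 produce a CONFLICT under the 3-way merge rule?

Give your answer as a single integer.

Final LEFT:  [india, alpha, juliet, hotel, charlie, india, hotel]
Final RIGHT: [india, alpha, delta, hotel, charlie, golf, charlie]
i=0: L=india R=india -> agree -> india
i=1: L=alpha R=alpha -> agree -> alpha
i=2: L=juliet=BASE, R=delta -> take RIGHT -> delta
i=3: L=hotel R=hotel -> agree -> hotel
i=4: L=charlie R=charlie -> agree -> charlie
i=5: BASE=bravo L=india R=golf all differ -> CONFLICT
i=6: L=hotel=BASE, R=charlie -> take RIGHT -> charlie
Conflict count: 1

Answer: 1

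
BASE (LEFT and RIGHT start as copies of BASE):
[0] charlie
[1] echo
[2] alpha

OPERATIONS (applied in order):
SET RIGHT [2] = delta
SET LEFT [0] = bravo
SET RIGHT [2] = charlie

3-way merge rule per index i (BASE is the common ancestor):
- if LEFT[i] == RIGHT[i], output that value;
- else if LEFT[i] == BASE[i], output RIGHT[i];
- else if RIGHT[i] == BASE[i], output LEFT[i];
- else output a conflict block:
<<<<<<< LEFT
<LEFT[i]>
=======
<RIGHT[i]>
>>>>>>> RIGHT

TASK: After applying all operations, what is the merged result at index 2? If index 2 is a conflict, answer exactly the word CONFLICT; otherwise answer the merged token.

Answer: charlie

Derivation:
Final LEFT:  [bravo, echo, alpha]
Final RIGHT: [charlie, echo, charlie]
i=0: L=bravo, R=charlie=BASE -> take LEFT -> bravo
i=1: L=echo R=echo -> agree -> echo
i=2: L=alpha=BASE, R=charlie -> take RIGHT -> charlie
Index 2 -> charlie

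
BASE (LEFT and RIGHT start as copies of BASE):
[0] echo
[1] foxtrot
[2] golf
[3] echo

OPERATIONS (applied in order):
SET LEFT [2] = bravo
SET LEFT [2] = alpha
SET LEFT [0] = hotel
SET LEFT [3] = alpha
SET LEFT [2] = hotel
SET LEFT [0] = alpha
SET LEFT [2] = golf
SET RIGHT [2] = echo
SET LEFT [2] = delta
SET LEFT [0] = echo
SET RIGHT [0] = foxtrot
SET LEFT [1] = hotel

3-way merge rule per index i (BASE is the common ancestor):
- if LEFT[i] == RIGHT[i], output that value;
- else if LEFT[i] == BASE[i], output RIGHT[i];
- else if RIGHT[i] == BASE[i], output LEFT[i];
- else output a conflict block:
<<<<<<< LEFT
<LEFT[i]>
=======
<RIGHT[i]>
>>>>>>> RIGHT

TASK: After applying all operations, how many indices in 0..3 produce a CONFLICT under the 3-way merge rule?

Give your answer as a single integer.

Answer: 1

Derivation:
Final LEFT:  [echo, hotel, delta, alpha]
Final RIGHT: [foxtrot, foxtrot, echo, echo]
i=0: L=echo=BASE, R=foxtrot -> take RIGHT -> foxtrot
i=1: L=hotel, R=foxtrot=BASE -> take LEFT -> hotel
i=2: BASE=golf L=delta R=echo all differ -> CONFLICT
i=3: L=alpha, R=echo=BASE -> take LEFT -> alpha
Conflict count: 1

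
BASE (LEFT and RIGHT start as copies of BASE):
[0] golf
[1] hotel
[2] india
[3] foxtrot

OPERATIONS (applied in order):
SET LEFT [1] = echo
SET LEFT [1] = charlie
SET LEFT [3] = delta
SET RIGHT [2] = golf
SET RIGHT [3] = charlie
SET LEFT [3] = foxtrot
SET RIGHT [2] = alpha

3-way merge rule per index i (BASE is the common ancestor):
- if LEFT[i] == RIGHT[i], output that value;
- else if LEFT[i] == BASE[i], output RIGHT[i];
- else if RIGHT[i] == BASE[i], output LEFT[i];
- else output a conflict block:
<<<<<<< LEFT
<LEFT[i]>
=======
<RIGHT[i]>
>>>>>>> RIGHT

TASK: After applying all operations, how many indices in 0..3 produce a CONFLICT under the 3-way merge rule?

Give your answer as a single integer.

Answer: 0

Derivation:
Final LEFT:  [golf, charlie, india, foxtrot]
Final RIGHT: [golf, hotel, alpha, charlie]
i=0: L=golf R=golf -> agree -> golf
i=1: L=charlie, R=hotel=BASE -> take LEFT -> charlie
i=2: L=india=BASE, R=alpha -> take RIGHT -> alpha
i=3: L=foxtrot=BASE, R=charlie -> take RIGHT -> charlie
Conflict count: 0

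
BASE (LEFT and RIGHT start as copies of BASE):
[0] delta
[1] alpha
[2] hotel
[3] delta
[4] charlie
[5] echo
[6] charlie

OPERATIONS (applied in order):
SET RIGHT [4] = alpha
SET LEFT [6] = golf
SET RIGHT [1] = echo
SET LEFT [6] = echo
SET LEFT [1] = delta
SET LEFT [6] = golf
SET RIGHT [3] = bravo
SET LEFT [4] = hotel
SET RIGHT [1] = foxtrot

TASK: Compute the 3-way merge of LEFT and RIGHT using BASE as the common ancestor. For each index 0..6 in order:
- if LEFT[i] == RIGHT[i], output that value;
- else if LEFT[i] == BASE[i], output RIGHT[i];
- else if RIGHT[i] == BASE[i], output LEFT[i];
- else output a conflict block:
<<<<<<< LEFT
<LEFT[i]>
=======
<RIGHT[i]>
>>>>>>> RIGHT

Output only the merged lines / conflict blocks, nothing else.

Final LEFT:  [delta, delta, hotel, delta, hotel, echo, golf]
Final RIGHT: [delta, foxtrot, hotel, bravo, alpha, echo, charlie]
i=0: L=delta R=delta -> agree -> delta
i=1: BASE=alpha L=delta R=foxtrot all differ -> CONFLICT
i=2: L=hotel R=hotel -> agree -> hotel
i=3: L=delta=BASE, R=bravo -> take RIGHT -> bravo
i=4: BASE=charlie L=hotel R=alpha all differ -> CONFLICT
i=5: L=echo R=echo -> agree -> echo
i=6: L=golf, R=charlie=BASE -> take LEFT -> golf

Answer: delta
<<<<<<< LEFT
delta
=======
foxtrot
>>>>>>> RIGHT
hotel
bravo
<<<<<<< LEFT
hotel
=======
alpha
>>>>>>> RIGHT
echo
golf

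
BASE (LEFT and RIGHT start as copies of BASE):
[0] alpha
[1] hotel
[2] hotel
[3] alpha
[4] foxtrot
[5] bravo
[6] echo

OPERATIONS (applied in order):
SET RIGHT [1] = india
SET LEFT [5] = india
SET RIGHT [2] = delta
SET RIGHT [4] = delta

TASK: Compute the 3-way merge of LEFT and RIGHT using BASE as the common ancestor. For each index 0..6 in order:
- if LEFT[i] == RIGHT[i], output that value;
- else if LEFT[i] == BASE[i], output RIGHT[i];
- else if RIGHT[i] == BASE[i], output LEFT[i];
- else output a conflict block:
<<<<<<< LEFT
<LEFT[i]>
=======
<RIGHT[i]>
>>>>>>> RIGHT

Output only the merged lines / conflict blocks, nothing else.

Final LEFT:  [alpha, hotel, hotel, alpha, foxtrot, india, echo]
Final RIGHT: [alpha, india, delta, alpha, delta, bravo, echo]
i=0: L=alpha R=alpha -> agree -> alpha
i=1: L=hotel=BASE, R=india -> take RIGHT -> india
i=2: L=hotel=BASE, R=delta -> take RIGHT -> delta
i=3: L=alpha R=alpha -> agree -> alpha
i=4: L=foxtrot=BASE, R=delta -> take RIGHT -> delta
i=5: L=india, R=bravo=BASE -> take LEFT -> india
i=6: L=echo R=echo -> agree -> echo

Answer: alpha
india
delta
alpha
delta
india
echo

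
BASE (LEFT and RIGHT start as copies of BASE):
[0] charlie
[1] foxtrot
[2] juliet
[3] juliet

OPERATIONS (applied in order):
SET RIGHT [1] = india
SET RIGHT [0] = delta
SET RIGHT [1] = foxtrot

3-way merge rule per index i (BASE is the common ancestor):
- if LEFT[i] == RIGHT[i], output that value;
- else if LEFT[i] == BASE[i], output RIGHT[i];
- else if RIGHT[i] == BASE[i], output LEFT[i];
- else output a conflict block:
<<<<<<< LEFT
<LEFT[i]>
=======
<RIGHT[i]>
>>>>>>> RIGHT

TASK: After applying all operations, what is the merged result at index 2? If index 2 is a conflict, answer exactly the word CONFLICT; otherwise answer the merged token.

Answer: juliet

Derivation:
Final LEFT:  [charlie, foxtrot, juliet, juliet]
Final RIGHT: [delta, foxtrot, juliet, juliet]
i=0: L=charlie=BASE, R=delta -> take RIGHT -> delta
i=1: L=foxtrot R=foxtrot -> agree -> foxtrot
i=2: L=juliet R=juliet -> agree -> juliet
i=3: L=juliet R=juliet -> agree -> juliet
Index 2 -> juliet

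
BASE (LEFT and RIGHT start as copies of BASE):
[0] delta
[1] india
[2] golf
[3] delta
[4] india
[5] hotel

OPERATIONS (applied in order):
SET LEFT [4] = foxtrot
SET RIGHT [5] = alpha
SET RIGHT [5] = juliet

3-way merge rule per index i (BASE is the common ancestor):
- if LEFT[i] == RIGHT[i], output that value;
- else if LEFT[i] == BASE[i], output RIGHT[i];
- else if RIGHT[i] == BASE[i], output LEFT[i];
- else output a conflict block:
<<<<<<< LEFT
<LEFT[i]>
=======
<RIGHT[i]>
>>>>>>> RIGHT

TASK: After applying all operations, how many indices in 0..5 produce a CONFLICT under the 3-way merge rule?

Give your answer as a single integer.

Final LEFT:  [delta, india, golf, delta, foxtrot, hotel]
Final RIGHT: [delta, india, golf, delta, india, juliet]
i=0: L=delta R=delta -> agree -> delta
i=1: L=india R=india -> agree -> india
i=2: L=golf R=golf -> agree -> golf
i=3: L=delta R=delta -> agree -> delta
i=4: L=foxtrot, R=india=BASE -> take LEFT -> foxtrot
i=5: L=hotel=BASE, R=juliet -> take RIGHT -> juliet
Conflict count: 0

Answer: 0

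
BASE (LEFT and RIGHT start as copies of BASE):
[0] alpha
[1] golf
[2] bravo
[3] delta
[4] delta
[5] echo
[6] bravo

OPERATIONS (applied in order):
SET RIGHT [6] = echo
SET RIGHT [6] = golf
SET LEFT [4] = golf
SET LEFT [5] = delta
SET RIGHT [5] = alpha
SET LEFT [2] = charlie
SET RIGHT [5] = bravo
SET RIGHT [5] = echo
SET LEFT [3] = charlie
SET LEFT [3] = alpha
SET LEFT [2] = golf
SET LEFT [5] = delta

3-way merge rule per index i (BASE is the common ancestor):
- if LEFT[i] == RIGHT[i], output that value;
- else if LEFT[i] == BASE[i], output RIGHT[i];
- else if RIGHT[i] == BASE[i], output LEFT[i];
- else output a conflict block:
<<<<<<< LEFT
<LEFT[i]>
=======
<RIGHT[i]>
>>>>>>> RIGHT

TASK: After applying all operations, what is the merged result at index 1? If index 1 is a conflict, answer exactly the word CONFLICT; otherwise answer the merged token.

Answer: golf

Derivation:
Final LEFT:  [alpha, golf, golf, alpha, golf, delta, bravo]
Final RIGHT: [alpha, golf, bravo, delta, delta, echo, golf]
i=0: L=alpha R=alpha -> agree -> alpha
i=1: L=golf R=golf -> agree -> golf
i=2: L=golf, R=bravo=BASE -> take LEFT -> golf
i=3: L=alpha, R=delta=BASE -> take LEFT -> alpha
i=4: L=golf, R=delta=BASE -> take LEFT -> golf
i=5: L=delta, R=echo=BASE -> take LEFT -> delta
i=6: L=bravo=BASE, R=golf -> take RIGHT -> golf
Index 1 -> golf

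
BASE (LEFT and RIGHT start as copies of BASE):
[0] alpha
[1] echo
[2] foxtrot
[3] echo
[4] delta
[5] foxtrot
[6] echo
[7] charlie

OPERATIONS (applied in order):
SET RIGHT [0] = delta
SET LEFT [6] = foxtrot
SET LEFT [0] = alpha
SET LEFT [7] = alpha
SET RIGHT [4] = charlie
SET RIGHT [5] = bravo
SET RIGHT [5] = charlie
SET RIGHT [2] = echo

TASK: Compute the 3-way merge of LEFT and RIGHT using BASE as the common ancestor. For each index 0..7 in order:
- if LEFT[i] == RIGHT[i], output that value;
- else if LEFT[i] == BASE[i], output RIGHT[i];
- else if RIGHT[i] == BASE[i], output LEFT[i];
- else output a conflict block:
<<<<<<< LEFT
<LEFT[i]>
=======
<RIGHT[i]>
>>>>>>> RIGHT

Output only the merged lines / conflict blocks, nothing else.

Final LEFT:  [alpha, echo, foxtrot, echo, delta, foxtrot, foxtrot, alpha]
Final RIGHT: [delta, echo, echo, echo, charlie, charlie, echo, charlie]
i=0: L=alpha=BASE, R=delta -> take RIGHT -> delta
i=1: L=echo R=echo -> agree -> echo
i=2: L=foxtrot=BASE, R=echo -> take RIGHT -> echo
i=3: L=echo R=echo -> agree -> echo
i=4: L=delta=BASE, R=charlie -> take RIGHT -> charlie
i=5: L=foxtrot=BASE, R=charlie -> take RIGHT -> charlie
i=6: L=foxtrot, R=echo=BASE -> take LEFT -> foxtrot
i=7: L=alpha, R=charlie=BASE -> take LEFT -> alpha

Answer: delta
echo
echo
echo
charlie
charlie
foxtrot
alpha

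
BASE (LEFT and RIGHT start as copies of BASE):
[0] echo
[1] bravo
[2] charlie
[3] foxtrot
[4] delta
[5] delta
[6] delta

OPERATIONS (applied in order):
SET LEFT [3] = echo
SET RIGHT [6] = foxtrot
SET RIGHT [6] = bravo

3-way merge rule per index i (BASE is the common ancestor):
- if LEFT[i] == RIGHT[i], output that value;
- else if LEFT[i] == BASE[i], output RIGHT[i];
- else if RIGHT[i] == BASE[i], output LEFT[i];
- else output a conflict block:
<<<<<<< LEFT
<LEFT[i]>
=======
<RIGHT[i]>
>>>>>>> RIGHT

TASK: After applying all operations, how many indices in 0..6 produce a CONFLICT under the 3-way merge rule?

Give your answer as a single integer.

Answer: 0

Derivation:
Final LEFT:  [echo, bravo, charlie, echo, delta, delta, delta]
Final RIGHT: [echo, bravo, charlie, foxtrot, delta, delta, bravo]
i=0: L=echo R=echo -> agree -> echo
i=1: L=bravo R=bravo -> agree -> bravo
i=2: L=charlie R=charlie -> agree -> charlie
i=3: L=echo, R=foxtrot=BASE -> take LEFT -> echo
i=4: L=delta R=delta -> agree -> delta
i=5: L=delta R=delta -> agree -> delta
i=6: L=delta=BASE, R=bravo -> take RIGHT -> bravo
Conflict count: 0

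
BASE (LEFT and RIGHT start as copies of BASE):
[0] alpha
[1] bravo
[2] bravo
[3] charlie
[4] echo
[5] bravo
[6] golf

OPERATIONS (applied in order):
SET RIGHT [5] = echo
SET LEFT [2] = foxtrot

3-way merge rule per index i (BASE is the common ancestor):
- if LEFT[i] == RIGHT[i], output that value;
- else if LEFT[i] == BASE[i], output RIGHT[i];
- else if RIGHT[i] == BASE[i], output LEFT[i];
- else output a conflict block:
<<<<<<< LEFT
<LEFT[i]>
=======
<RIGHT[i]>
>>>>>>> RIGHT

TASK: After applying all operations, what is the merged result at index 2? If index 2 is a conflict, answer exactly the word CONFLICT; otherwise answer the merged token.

Final LEFT:  [alpha, bravo, foxtrot, charlie, echo, bravo, golf]
Final RIGHT: [alpha, bravo, bravo, charlie, echo, echo, golf]
i=0: L=alpha R=alpha -> agree -> alpha
i=1: L=bravo R=bravo -> agree -> bravo
i=2: L=foxtrot, R=bravo=BASE -> take LEFT -> foxtrot
i=3: L=charlie R=charlie -> agree -> charlie
i=4: L=echo R=echo -> agree -> echo
i=5: L=bravo=BASE, R=echo -> take RIGHT -> echo
i=6: L=golf R=golf -> agree -> golf
Index 2 -> foxtrot

Answer: foxtrot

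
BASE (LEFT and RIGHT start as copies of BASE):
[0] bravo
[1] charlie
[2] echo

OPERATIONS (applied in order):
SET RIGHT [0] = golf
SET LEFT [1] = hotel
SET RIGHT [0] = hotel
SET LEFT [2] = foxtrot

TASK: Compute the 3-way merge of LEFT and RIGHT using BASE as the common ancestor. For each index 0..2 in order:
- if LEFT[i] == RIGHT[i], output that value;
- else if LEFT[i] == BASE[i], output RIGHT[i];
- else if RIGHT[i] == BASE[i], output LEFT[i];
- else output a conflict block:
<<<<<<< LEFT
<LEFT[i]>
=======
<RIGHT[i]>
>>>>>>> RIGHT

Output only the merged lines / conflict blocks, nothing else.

Answer: hotel
hotel
foxtrot

Derivation:
Final LEFT:  [bravo, hotel, foxtrot]
Final RIGHT: [hotel, charlie, echo]
i=0: L=bravo=BASE, R=hotel -> take RIGHT -> hotel
i=1: L=hotel, R=charlie=BASE -> take LEFT -> hotel
i=2: L=foxtrot, R=echo=BASE -> take LEFT -> foxtrot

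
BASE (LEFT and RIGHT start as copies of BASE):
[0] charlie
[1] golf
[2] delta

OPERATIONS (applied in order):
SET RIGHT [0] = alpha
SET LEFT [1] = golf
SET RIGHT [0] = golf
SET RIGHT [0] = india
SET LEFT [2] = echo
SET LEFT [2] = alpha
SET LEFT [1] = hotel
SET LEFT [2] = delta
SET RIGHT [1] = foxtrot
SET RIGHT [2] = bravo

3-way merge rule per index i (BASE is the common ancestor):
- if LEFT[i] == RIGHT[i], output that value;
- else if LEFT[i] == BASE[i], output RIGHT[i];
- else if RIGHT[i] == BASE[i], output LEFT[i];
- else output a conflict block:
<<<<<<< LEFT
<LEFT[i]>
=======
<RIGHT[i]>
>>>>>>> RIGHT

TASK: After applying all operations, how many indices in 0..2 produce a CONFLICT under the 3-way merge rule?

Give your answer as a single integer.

Answer: 1

Derivation:
Final LEFT:  [charlie, hotel, delta]
Final RIGHT: [india, foxtrot, bravo]
i=0: L=charlie=BASE, R=india -> take RIGHT -> india
i=1: BASE=golf L=hotel R=foxtrot all differ -> CONFLICT
i=2: L=delta=BASE, R=bravo -> take RIGHT -> bravo
Conflict count: 1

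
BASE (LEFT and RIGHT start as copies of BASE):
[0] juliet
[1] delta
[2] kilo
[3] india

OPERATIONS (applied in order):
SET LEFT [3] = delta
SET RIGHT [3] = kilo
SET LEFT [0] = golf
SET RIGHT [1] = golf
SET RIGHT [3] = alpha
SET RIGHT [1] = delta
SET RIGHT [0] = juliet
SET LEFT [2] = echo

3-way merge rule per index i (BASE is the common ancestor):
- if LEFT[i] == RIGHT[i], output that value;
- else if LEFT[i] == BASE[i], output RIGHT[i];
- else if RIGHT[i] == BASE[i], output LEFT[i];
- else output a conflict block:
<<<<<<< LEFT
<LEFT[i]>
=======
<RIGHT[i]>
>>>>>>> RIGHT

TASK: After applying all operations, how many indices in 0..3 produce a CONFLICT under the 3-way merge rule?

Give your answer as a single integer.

Answer: 1

Derivation:
Final LEFT:  [golf, delta, echo, delta]
Final RIGHT: [juliet, delta, kilo, alpha]
i=0: L=golf, R=juliet=BASE -> take LEFT -> golf
i=1: L=delta R=delta -> agree -> delta
i=2: L=echo, R=kilo=BASE -> take LEFT -> echo
i=3: BASE=india L=delta R=alpha all differ -> CONFLICT
Conflict count: 1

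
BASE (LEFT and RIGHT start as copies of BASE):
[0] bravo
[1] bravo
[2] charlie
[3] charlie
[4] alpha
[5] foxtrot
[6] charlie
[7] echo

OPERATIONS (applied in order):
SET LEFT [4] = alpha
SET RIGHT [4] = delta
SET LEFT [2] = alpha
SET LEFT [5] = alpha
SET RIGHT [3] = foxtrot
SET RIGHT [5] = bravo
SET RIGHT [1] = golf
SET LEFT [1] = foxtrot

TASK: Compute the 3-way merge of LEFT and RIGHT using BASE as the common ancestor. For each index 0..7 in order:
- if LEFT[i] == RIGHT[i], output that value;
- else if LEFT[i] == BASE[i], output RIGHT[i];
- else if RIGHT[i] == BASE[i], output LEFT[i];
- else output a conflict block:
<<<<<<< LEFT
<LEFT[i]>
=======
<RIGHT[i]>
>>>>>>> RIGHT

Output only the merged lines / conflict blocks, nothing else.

Final LEFT:  [bravo, foxtrot, alpha, charlie, alpha, alpha, charlie, echo]
Final RIGHT: [bravo, golf, charlie, foxtrot, delta, bravo, charlie, echo]
i=0: L=bravo R=bravo -> agree -> bravo
i=1: BASE=bravo L=foxtrot R=golf all differ -> CONFLICT
i=2: L=alpha, R=charlie=BASE -> take LEFT -> alpha
i=3: L=charlie=BASE, R=foxtrot -> take RIGHT -> foxtrot
i=4: L=alpha=BASE, R=delta -> take RIGHT -> delta
i=5: BASE=foxtrot L=alpha R=bravo all differ -> CONFLICT
i=6: L=charlie R=charlie -> agree -> charlie
i=7: L=echo R=echo -> agree -> echo

Answer: bravo
<<<<<<< LEFT
foxtrot
=======
golf
>>>>>>> RIGHT
alpha
foxtrot
delta
<<<<<<< LEFT
alpha
=======
bravo
>>>>>>> RIGHT
charlie
echo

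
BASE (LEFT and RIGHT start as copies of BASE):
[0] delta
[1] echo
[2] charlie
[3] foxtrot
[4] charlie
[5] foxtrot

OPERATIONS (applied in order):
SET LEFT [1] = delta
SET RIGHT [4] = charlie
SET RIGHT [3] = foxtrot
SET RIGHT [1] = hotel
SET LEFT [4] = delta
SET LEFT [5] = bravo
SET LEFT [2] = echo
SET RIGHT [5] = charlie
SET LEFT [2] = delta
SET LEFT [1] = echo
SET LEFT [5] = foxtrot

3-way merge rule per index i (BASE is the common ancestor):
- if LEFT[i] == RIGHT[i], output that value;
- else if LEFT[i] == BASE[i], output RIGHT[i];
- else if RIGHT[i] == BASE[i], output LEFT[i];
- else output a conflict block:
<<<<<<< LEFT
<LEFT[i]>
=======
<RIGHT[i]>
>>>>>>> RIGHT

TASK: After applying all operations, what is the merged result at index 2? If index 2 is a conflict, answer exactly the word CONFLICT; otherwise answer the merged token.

Answer: delta

Derivation:
Final LEFT:  [delta, echo, delta, foxtrot, delta, foxtrot]
Final RIGHT: [delta, hotel, charlie, foxtrot, charlie, charlie]
i=0: L=delta R=delta -> agree -> delta
i=1: L=echo=BASE, R=hotel -> take RIGHT -> hotel
i=2: L=delta, R=charlie=BASE -> take LEFT -> delta
i=3: L=foxtrot R=foxtrot -> agree -> foxtrot
i=4: L=delta, R=charlie=BASE -> take LEFT -> delta
i=5: L=foxtrot=BASE, R=charlie -> take RIGHT -> charlie
Index 2 -> delta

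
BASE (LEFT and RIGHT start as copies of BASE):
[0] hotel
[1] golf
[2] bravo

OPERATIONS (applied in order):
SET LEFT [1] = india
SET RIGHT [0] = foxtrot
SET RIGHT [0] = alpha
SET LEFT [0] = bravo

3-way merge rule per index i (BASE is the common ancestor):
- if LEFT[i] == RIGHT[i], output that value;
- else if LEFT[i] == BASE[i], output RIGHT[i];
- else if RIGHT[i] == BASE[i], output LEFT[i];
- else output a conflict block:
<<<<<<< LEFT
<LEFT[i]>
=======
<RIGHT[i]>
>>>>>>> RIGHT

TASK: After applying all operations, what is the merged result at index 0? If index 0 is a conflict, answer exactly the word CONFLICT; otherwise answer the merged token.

Answer: CONFLICT

Derivation:
Final LEFT:  [bravo, india, bravo]
Final RIGHT: [alpha, golf, bravo]
i=0: BASE=hotel L=bravo R=alpha all differ -> CONFLICT
i=1: L=india, R=golf=BASE -> take LEFT -> india
i=2: L=bravo R=bravo -> agree -> bravo
Index 0 -> CONFLICT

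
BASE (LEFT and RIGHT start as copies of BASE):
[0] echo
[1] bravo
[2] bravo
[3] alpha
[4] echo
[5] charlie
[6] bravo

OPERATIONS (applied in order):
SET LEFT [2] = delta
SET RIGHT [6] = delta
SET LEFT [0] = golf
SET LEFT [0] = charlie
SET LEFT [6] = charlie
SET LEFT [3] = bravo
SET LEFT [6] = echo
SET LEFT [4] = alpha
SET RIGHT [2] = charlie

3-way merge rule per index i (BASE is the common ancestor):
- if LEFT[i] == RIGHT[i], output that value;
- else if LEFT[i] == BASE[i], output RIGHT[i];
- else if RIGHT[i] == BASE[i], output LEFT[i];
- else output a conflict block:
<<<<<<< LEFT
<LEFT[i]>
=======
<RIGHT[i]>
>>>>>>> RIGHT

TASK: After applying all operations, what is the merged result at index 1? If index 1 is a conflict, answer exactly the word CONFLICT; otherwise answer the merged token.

Answer: bravo

Derivation:
Final LEFT:  [charlie, bravo, delta, bravo, alpha, charlie, echo]
Final RIGHT: [echo, bravo, charlie, alpha, echo, charlie, delta]
i=0: L=charlie, R=echo=BASE -> take LEFT -> charlie
i=1: L=bravo R=bravo -> agree -> bravo
i=2: BASE=bravo L=delta R=charlie all differ -> CONFLICT
i=3: L=bravo, R=alpha=BASE -> take LEFT -> bravo
i=4: L=alpha, R=echo=BASE -> take LEFT -> alpha
i=5: L=charlie R=charlie -> agree -> charlie
i=6: BASE=bravo L=echo R=delta all differ -> CONFLICT
Index 1 -> bravo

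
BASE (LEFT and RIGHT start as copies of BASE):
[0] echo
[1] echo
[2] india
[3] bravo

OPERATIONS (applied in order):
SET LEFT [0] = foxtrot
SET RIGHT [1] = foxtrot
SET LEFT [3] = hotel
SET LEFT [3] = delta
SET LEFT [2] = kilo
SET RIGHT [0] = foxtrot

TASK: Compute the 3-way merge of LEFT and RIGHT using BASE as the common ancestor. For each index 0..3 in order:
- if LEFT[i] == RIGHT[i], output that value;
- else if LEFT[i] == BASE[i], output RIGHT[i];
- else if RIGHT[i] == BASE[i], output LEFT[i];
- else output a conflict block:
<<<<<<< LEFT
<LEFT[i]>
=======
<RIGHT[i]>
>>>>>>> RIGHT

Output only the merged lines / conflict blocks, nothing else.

Final LEFT:  [foxtrot, echo, kilo, delta]
Final RIGHT: [foxtrot, foxtrot, india, bravo]
i=0: L=foxtrot R=foxtrot -> agree -> foxtrot
i=1: L=echo=BASE, R=foxtrot -> take RIGHT -> foxtrot
i=2: L=kilo, R=india=BASE -> take LEFT -> kilo
i=3: L=delta, R=bravo=BASE -> take LEFT -> delta

Answer: foxtrot
foxtrot
kilo
delta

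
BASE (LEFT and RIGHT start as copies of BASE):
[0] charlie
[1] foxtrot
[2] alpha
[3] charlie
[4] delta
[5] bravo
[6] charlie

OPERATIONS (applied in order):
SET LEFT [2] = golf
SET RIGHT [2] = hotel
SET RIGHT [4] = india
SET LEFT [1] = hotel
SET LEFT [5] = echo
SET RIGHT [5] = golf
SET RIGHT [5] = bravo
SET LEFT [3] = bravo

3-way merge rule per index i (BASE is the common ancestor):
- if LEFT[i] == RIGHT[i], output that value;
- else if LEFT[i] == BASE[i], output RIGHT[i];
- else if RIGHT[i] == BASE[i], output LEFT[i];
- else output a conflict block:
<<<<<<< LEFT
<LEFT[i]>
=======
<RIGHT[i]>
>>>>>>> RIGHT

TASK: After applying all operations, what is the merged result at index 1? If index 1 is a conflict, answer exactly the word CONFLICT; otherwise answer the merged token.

Final LEFT:  [charlie, hotel, golf, bravo, delta, echo, charlie]
Final RIGHT: [charlie, foxtrot, hotel, charlie, india, bravo, charlie]
i=0: L=charlie R=charlie -> agree -> charlie
i=1: L=hotel, R=foxtrot=BASE -> take LEFT -> hotel
i=2: BASE=alpha L=golf R=hotel all differ -> CONFLICT
i=3: L=bravo, R=charlie=BASE -> take LEFT -> bravo
i=4: L=delta=BASE, R=india -> take RIGHT -> india
i=5: L=echo, R=bravo=BASE -> take LEFT -> echo
i=6: L=charlie R=charlie -> agree -> charlie
Index 1 -> hotel

Answer: hotel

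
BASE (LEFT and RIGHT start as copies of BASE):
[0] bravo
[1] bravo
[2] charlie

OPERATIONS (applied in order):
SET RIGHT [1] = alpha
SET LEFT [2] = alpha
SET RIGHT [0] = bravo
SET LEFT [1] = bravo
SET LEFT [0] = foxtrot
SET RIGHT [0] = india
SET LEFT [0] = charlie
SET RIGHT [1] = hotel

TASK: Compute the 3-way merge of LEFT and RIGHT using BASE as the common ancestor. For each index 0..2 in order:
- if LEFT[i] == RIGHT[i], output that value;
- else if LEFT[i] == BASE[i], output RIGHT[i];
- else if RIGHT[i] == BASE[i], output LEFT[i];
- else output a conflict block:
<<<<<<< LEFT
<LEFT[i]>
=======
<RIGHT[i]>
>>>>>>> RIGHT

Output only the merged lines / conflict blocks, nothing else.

Answer: <<<<<<< LEFT
charlie
=======
india
>>>>>>> RIGHT
hotel
alpha

Derivation:
Final LEFT:  [charlie, bravo, alpha]
Final RIGHT: [india, hotel, charlie]
i=0: BASE=bravo L=charlie R=india all differ -> CONFLICT
i=1: L=bravo=BASE, R=hotel -> take RIGHT -> hotel
i=2: L=alpha, R=charlie=BASE -> take LEFT -> alpha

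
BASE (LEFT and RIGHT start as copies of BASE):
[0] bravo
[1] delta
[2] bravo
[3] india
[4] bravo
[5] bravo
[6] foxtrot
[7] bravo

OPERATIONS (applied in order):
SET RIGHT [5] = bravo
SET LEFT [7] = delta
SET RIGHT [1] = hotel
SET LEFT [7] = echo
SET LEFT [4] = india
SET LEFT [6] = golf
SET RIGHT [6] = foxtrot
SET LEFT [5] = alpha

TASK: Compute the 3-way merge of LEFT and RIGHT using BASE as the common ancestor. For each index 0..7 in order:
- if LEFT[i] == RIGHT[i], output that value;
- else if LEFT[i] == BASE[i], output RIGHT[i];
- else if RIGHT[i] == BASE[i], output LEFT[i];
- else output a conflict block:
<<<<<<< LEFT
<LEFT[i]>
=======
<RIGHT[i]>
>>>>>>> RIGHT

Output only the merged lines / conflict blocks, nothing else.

Final LEFT:  [bravo, delta, bravo, india, india, alpha, golf, echo]
Final RIGHT: [bravo, hotel, bravo, india, bravo, bravo, foxtrot, bravo]
i=0: L=bravo R=bravo -> agree -> bravo
i=1: L=delta=BASE, R=hotel -> take RIGHT -> hotel
i=2: L=bravo R=bravo -> agree -> bravo
i=3: L=india R=india -> agree -> india
i=4: L=india, R=bravo=BASE -> take LEFT -> india
i=5: L=alpha, R=bravo=BASE -> take LEFT -> alpha
i=6: L=golf, R=foxtrot=BASE -> take LEFT -> golf
i=7: L=echo, R=bravo=BASE -> take LEFT -> echo

Answer: bravo
hotel
bravo
india
india
alpha
golf
echo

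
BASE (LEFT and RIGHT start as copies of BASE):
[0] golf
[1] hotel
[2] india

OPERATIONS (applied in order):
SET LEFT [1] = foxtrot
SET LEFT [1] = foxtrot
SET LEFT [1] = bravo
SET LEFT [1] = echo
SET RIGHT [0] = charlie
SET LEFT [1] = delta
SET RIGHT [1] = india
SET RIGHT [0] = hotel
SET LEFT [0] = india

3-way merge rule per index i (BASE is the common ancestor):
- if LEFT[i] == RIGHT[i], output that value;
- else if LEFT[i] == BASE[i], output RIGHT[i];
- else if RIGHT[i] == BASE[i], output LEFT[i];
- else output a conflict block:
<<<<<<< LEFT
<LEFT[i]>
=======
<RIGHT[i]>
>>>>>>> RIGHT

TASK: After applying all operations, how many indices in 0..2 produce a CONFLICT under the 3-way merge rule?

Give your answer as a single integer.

Final LEFT:  [india, delta, india]
Final RIGHT: [hotel, india, india]
i=0: BASE=golf L=india R=hotel all differ -> CONFLICT
i=1: BASE=hotel L=delta R=india all differ -> CONFLICT
i=2: L=india R=india -> agree -> india
Conflict count: 2

Answer: 2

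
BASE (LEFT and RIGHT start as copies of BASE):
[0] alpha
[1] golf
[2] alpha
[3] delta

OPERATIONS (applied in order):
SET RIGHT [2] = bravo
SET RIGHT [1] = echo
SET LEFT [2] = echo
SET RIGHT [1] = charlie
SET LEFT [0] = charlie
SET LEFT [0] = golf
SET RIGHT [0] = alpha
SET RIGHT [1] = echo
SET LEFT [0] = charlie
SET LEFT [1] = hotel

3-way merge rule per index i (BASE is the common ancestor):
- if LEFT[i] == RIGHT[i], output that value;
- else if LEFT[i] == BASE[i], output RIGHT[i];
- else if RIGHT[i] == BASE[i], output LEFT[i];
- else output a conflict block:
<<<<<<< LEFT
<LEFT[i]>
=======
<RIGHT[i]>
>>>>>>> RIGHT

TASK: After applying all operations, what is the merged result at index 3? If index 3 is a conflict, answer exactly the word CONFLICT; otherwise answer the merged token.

Final LEFT:  [charlie, hotel, echo, delta]
Final RIGHT: [alpha, echo, bravo, delta]
i=0: L=charlie, R=alpha=BASE -> take LEFT -> charlie
i=1: BASE=golf L=hotel R=echo all differ -> CONFLICT
i=2: BASE=alpha L=echo R=bravo all differ -> CONFLICT
i=3: L=delta R=delta -> agree -> delta
Index 3 -> delta

Answer: delta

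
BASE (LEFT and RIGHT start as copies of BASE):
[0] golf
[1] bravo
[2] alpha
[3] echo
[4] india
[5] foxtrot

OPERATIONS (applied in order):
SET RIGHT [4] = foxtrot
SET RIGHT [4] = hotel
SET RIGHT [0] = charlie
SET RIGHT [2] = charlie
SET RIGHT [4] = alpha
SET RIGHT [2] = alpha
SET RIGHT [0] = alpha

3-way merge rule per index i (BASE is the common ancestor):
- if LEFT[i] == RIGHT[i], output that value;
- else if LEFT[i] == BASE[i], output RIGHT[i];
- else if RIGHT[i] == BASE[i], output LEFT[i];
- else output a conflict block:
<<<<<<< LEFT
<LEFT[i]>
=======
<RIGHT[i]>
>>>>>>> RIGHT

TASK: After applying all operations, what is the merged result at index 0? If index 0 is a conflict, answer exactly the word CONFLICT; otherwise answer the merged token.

Answer: alpha

Derivation:
Final LEFT:  [golf, bravo, alpha, echo, india, foxtrot]
Final RIGHT: [alpha, bravo, alpha, echo, alpha, foxtrot]
i=0: L=golf=BASE, R=alpha -> take RIGHT -> alpha
i=1: L=bravo R=bravo -> agree -> bravo
i=2: L=alpha R=alpha -> agree -> alpha
i=3: L=echo R=echo -> agree -> echo
i=4: L=india=BASE, R=alpha -> take RIGHT -> alpha
i=5: L=foxtrot R=foxtrot -> agree -> foxtrot
Index 0 -> alpha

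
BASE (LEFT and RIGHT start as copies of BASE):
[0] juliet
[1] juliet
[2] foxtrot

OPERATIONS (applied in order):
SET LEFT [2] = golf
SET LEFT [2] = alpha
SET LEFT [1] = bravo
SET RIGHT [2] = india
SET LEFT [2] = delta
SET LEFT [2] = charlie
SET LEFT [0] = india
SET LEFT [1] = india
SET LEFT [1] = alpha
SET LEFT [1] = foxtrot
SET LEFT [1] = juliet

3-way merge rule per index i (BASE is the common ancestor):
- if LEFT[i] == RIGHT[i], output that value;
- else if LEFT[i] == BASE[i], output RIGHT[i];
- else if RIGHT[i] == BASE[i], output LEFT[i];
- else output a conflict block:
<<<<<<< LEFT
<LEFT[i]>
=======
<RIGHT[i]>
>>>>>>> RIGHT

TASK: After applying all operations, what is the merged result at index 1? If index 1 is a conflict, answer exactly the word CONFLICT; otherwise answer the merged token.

Final LEFT:  [india, juliet, charlie]
Final RIGHT: [juliet, juliet, india]
i=0: L=india, R=juliet=BASE -> take LEFT -> india
i=1: L=juliet R=juliet -> agree -> juliet
i=2: BASE=foxtrot L=charlie R=india all differ -> CONFLICT
Index 1 -> juliet

Answer: juliet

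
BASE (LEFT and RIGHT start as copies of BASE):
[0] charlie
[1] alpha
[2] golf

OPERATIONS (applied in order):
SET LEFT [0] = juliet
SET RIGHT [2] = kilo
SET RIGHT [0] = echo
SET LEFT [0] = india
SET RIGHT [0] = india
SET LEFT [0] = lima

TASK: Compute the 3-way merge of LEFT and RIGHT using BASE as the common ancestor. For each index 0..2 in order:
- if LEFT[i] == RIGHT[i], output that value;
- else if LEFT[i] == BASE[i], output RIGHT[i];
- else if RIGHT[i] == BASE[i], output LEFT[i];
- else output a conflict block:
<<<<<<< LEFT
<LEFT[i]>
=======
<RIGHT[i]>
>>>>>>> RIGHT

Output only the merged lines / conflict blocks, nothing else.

Final LEFT:  [lima, alpha, golf]
Final RIGHT: [india, alpha, kilo]
i=0: BASE=charlie L=lima R=india all differ -> CONFLICT
i=1: L=alpha R=alpha -> agree -> alpha
i=2: L=golf=BASE, R=kilo -> take RIGHT -> kilo

Answer: <<<<<<< LEFT
lima
=======
india
>>>>>>> RIGHT
alpha
kilo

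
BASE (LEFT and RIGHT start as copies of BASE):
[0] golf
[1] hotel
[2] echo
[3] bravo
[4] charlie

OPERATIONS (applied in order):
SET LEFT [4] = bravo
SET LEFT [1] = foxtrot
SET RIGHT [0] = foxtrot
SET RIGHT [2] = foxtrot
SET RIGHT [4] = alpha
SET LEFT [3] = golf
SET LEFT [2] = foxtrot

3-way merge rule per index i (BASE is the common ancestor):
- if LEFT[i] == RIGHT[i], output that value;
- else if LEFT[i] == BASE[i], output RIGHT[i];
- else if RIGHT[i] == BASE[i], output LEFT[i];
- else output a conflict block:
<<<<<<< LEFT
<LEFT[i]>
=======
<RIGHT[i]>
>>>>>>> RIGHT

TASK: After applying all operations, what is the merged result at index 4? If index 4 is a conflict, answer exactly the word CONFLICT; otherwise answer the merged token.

Answer: CONFLICT

Derivation:
Final LEFT:  [golf, foxtrot, foxtrot, golf, bravo]
Final RIGHT: [foxtrot, hotel, foxtrot, bravo, alpha]
i=0: L=golf=BASE, R=foxtrot -> take RIGHT -> foxtrot
i=1: L=foxtrot, R=hotel=BASE -> take LEFT -> foxtrot
i=2: L=foxtrot R=foxtrot -> agree -> foxtrot
i=3: L=golf, R=bravo=BASE -> take LEFT -> golf
i=4: BASE=charlie L=bravo R=alpha all differ -> CONFLICT
Index 4 -> CONFLICT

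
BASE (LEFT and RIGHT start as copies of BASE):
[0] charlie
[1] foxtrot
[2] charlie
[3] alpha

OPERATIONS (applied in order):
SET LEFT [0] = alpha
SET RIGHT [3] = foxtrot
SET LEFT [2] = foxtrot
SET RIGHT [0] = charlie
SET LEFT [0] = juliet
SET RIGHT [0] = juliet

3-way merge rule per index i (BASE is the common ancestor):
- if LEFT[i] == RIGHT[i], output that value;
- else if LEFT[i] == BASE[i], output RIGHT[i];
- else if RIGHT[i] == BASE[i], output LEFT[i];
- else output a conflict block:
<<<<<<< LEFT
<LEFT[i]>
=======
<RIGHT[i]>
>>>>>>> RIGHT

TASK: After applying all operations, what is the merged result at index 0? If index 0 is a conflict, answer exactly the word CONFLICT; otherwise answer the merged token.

Answer: juliet

Derivation:
Final LEFT:  [juliet, foxtrot, foxtrot, alpha]
Final RIGHT: [juliet, foxtrot, charlie, foxtrot]
i=0: L=juliet R=juliet -> agree -> juliet
i=1: L=foxtrot R=foxtrot -> agree -> foxtrot
i=2: L=foxtrot, R=charlie=BASE -> take LEFT -> foxtrot
i=3: L=alpha=BASE, R=foxtrot -> take RIGHT -> foxtrot
Index 0 -> juliet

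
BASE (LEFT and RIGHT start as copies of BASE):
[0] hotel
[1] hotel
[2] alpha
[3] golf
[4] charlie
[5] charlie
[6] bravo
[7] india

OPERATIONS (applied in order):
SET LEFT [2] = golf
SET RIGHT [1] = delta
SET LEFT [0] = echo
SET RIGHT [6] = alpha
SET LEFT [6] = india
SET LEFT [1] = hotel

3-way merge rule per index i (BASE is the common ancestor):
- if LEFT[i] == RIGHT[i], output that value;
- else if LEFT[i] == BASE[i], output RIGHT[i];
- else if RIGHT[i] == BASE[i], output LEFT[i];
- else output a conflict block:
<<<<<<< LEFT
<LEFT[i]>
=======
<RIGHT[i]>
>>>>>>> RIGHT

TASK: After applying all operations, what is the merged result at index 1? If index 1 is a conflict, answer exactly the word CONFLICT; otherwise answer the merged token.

Answer: delta

Derivation:
Final LEFT:  [echo, hotel, golf, golf, charlie, charlie, india, india]
Final RIGHT: [hotel, delta, alpha, golf, charlie, charlie, alpha, india]
i=0: L=echo, R=hotel=BASE -> take LEFT -> echo
i=1: L=hotel=BASE, R=delta -> take RIGHT -> delta
i=2: L=golf, R=alpha=BASE -> take LEFT -> golf
i=3: L=golf R=golf -> agree -> golf
i=4: L=charlie R=charlie -> agree -> charlie
i=5: L=charlie R=charlie -> agree -> charlie
i=6: BASE=bravo L=india R=alpha all differ -> CONFLICT
i=7: L=india R=india -> agree -> india
Index 1 -> delta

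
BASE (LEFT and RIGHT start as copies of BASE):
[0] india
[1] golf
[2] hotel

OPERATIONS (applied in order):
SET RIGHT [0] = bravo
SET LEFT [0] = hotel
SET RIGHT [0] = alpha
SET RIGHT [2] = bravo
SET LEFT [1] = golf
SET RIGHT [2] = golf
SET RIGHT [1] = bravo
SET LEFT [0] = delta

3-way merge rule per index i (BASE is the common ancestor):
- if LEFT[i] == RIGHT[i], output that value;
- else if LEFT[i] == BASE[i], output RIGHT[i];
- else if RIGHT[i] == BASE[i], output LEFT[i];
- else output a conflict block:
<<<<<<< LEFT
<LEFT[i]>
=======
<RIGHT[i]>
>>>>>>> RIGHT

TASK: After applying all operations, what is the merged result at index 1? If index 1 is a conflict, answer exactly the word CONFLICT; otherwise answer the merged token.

Final LEFT:  [delta, golf, hotel]
Final RIGHT: [alpha, bravo, golf]
i=0: BASE=india L=delta R=alpha all differ -> CONFLICT
i=1: L=golf=BASE, R=bravo -> take RIGHT -> bravo
i=2: L=hotel=BASE, R=golf -> take RIGHT -> golf
Index 1 -> bravo

Answer: bravo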